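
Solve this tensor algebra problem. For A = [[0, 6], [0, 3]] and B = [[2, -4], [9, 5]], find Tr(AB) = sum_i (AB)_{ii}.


Tr(AB) = sum_i (AB)_{ii} where (AB)_{ii} = sum_k A_{ik} B_{ki}.
(AB)_{11} = 0*2 + 6*9 = 54
(AB)_{22} = 0*-4 + 3*5 = 15
Tr(AB) = 54 + 15 = 69

69


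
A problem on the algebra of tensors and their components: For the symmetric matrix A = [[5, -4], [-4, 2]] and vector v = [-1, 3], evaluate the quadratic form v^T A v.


First compute Av:
(Av)_1 = 5*-1 + -4*3 = -17
(Av)_2 = -4*-1 + 2*3 = 10
Av = [-17, 10]
Then v^T (Av) = -1*-17 + 3*10
= 17 + 30 = 47

47


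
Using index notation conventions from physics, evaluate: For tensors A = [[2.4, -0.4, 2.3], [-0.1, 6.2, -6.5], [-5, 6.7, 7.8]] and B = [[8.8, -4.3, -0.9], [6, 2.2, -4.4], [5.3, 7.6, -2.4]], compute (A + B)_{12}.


Tensor addition is component-wise: (A + B)_{ij} = A_{ij} + B_{ij}.
A_{12} = -0.4
B_{12} = -4.3
(A + B)_{12} = -0.4 + -4.3 = -4.7

-4.7


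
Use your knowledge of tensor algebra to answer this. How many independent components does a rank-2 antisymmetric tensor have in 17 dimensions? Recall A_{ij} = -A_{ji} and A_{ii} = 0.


An antisymmetric rank-2 tensor satisfies A_{ij} = -A_{ji}, so diagonal entries are zero.
The independent components are the upper-triangular entries: C(n, 2) = n(n-1)/2.
n = 17
C(17, 2) = 17 * 16 / 2 = 272 / 2 = 136

136


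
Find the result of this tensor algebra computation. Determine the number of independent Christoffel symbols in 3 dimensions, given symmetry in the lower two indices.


Christoffel symbols Gamma^k_{ij} are symmetric in i,j, so there are d * d(d+1)/2 independent symbols.
d = 3
d(d+1)/2 = 3 * 4 / 2 = 6
Total = 3 * 6 = 18

18


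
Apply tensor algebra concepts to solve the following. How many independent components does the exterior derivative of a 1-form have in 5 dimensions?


The exterior derivative of a p-form is a (p+1)-form.
Its number of independent components is C(n, p+1).
n = 5, p+1 = 2
C(5, 2) = 10

10


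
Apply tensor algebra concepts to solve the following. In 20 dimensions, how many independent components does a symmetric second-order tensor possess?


A symmetric rank-2 tensor in d dimensions has d(d+1)/2 independent components.
d = 20
d(d+1)/2 = 20 * 21 / 2 = 420 / 2 = 210

210


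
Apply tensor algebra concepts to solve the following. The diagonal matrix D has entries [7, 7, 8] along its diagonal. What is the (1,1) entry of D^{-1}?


For a diagonal matrix, the inverse has entries (D^{-1})_{ii} = 1/d_{ii}.
The diagonal entries are: d_{11} = 7, d_{22} = 7, d_{33} = 8
We need (D^{-1})_{11} = 1/d_{11} = 1/7 = 1/7

1/7


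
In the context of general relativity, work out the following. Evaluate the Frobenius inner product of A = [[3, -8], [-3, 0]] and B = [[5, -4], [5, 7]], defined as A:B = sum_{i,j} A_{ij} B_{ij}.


A:B = sum over all i,j of A_{ij} * B_{ij}.
Row 1: 3*5=15, -8*-4=32 => row sum = 47
Row 2: -3*5=-15, 0*7=0 => row sum = -15
Total = 47 + -15 = 32

32


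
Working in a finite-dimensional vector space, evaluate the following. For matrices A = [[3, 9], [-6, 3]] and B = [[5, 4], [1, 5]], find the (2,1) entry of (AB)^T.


(AB)^T_{ij} = (AB)_{ji} = sum_k A_{jk} B_{ki}.
For i=2, j=1 we need (AB)_{12}:
A_{11} * B_{12} = 3 * 4 = 12
A_{12} * B_{22} = 9 * 5 = 45
Sum = 12 + 45 = 57

57


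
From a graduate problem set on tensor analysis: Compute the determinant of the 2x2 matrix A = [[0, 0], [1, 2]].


For a 2x2 matrix [[a, b], [c, d]], det = a*d - b*c.
a = 0, b = 0, c = 1, d = 2
a*d = 0 * 2 = 0
b*c = 0 * 1 = 0
det = 0 - 0 = 0

0


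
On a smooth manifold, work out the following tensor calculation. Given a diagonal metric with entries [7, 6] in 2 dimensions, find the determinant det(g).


For a diagonal metric, the determinant is the product of diagonal entries.
Diagonal entries: 7, 6
det(g) = 7 * 6 = 42

42


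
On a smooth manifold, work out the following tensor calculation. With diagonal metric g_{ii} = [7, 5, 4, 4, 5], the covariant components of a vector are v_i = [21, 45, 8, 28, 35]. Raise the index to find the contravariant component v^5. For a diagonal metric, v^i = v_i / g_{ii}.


To raise an index with a diagonal metric: v^i = v_i / g_{ii}.
For index 5: v_5 = 35, g_{55} = 5
v^5 = 35 / 5 = 7

7


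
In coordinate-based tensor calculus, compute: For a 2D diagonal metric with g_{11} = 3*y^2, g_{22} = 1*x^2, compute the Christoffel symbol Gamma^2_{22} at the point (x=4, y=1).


For a diagonal metric, Gamma^k_{ij} = (1/2) g^{kk} (dg_{ik}/dx_j + dg_{jk}/dx_i - dg_{ij}/dx_k).
The metric is diagonal, so g_{ab} = 0 for a != b.
At the given point: g_{11} = 3, g_{22} = 16
g^{22} = 1/16
dg_{22}/dx_2 = dg_{22}/dx_2 = 0
dg_{22}/dx_2 = dg_{22}/dx_2 = 0
dg_{22}/dx_2 = dg_{22}/dx_2 = 0
Numerator = 0 + 0 - 0 = 0
Gamma^2_{22} = 0 / (2 * 16) = 0

0


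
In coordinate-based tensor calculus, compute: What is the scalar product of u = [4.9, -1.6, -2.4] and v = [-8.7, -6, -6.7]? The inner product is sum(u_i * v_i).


The inner product u . v = sum of u_i * v_i.
Term-by-term: 4.9 * -8.7, -1.6 * -6, -2.4 * -6.7
Products: -42.63, 9.6, 16.08
Sum = -42.63 + 9.6 + 16.08 = -16.95

-16.95


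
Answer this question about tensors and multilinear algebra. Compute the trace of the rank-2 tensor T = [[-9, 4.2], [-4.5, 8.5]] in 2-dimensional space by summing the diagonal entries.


The contraction (trace) of a rank-2 tensor is the sum of its diagonal elements.
Diagonal entries: A[1,1] = -9, A[2,2] = 8.5
Tr(A) = -9 + 8.5 = -0.5

-0.5


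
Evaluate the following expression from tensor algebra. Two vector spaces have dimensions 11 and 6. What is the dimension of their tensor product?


The dimension of a tensor product is the product of dimensions.
dim(V) = 11, dim(W) = 6
dim(V (x) W) = 11 * 6 = 66

66


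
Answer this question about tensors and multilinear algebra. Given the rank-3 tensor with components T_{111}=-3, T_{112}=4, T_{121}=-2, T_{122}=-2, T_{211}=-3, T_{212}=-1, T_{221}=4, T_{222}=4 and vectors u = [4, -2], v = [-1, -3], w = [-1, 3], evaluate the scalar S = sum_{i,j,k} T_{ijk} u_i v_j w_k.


S = sum over i,j,k of T_{ijk} u_i v_j w_k. Expanding all 8 terms:
T_{111}*u_1*v_1*w_1 = -3*4*-1*-1 = -12  (running total: -12)
T_{112}*u_1*v_1*w_2 = 4*4*-1*3 = -48  (running total: -60)
T_{121}*u_1*v_2*w_1 = -2*4*-3*-1 = -24  (running total: -84)
T_{122}*u_1*v_2*w_2 = -2*4*-3*3 = 72  (running total: -12)
T_{211}*u_2*v_1*w_1 = -3*-2*-1*-1 = 6  (running total: -6)
T_{212}*u_2*v_1*w_2 = -1*-2*-1*3 = -6  (running total: -12)
T_{221}*u_2*v_2*w_1 = 4*-2*-3*-1 = -24  (running total: -36)
T_{222}*u_2*v_2*w_2 = 4*-2*-3*3 = 72  (running total: 36)
S = 36

36


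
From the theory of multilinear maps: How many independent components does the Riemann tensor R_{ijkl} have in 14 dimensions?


The Riemann tensor in d dimensions has d^2(d^2 - 1)/12 independent components.
d = 14, so d^2 = 196
d^2 - 1 = 195
d^2(d^2 - 1) = 196 * 195 = 38220
Divide by 12: 38220 / 12 = 3185

3185


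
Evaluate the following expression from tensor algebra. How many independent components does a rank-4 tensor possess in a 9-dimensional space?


The number of components of a rank-r tensor in d dimensions is d^r.
Here d = 9 and r = 4.
9^4 = 6561

6561


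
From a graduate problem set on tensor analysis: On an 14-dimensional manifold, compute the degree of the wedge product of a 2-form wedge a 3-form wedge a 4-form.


The degree of a wedge product is the sum of the degrees of the individual forms.
Degrees: 2, 3, 4
Total degree = 2 + 3 + 4 = 9

9


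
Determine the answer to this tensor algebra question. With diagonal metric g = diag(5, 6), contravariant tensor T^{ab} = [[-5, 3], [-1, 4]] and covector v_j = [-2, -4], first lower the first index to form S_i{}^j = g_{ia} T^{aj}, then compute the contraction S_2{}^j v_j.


Step 1: lower the first index. For a diagonal metric, g_{ia} T^{aj} = g_{ii} T^{ij} (no sum on i).
g_{22} = 6
S_2{}^1 = 6 * T^{21} = 6 * -1 = -6
S_2{}^2 = 6 * T^{22} = 6 * 4 = 24
Step 2: contract S_2{}^j with v_j.
S_2{}^1 * v_1 = -6 * -2 = 12
S_2{}^2 * v_2 = 24 * -4 = -96
Result = 12 + -96 = -84

-84


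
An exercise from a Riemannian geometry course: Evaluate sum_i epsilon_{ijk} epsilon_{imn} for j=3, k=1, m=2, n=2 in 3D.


Using the identity: epsilon_{ijk} epsilon_{imn} = delta_{jm} delta_{kn} - delta_{jn} delta_{km}.
delta_{32} = 0
delta_{12} = 0
delta_{32} = 0
delta_{12} = 0
Result = 0 * 0 - 0 * 0 = 0 - 0 = 0

0


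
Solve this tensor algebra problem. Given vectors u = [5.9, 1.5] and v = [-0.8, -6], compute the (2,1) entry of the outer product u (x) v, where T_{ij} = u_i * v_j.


The outer product entry T_{ij} = u_i * v_j.
We need i=2, j=1.
u_2 = 1.5, v_1 = -0.8
T_{2,1} = 1.5 * -0.8 = -1.2

-1.2


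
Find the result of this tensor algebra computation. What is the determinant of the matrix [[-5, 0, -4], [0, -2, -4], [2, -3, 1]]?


Expanding along the first row, det(A) = a11*M_11 - a12*M_12 + a13*M_13, where M_1j is the (1,j) minor.
Minor M_11 = -2*1 - -4*-3 = -14
Minor M_12 = 0*1 - -4*2 = 8
Minor M_13 = 0*-3 - -2*2 = 4
det = -5*(-14) - 0*(8) + -4*(4)
    = 70 - 0 + -16
    = 54

54


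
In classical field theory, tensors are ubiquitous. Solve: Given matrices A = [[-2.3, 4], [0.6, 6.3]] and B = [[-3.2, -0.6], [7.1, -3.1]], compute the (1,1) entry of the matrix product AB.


(AB)_{ij} = sum_k A_{ik} B_{kj}.
For i=1, j=1:
A_{11} * B_{11} = -2.3 * -3.2 = 7.36
A_{12} * B_{21} = 4 * 7.1 = 28.4
Sum = 7.36 + 28.4 = 35.76

35.76


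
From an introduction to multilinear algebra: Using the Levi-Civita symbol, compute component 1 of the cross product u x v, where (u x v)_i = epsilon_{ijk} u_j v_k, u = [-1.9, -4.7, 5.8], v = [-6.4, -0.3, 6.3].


(u x v)_1 = sum_{j,k} epsilon_{1jk} u_j v_k. Only permutations of (1,2,3) contribute; the two non-zero terms are:
eps_{123} u_2 v_3 = 1 * -4.7 * 6.3 = -29.61
eps_{132} u_3 v_2 = -1 * 5.8 * -0.3 = 1.74
(u x v)_1 = -27.87

-27.87


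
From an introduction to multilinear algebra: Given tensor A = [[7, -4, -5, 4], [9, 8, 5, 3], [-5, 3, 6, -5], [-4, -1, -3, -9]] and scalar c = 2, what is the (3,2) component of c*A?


Scalar multiplication: (cA)_{ij} = c * A_{ij}.
c = 2
A_{32} = 3
(cA)_{32} = 2 * 3 = 6

6


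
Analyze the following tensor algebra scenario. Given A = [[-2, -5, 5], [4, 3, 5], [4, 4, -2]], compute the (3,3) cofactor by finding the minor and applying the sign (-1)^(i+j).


To find cofactor C_{33}, delete row 3 and column 3.
The resulting 2x2 submatrix is: [[-2, -5], [4, 3]]
Minor M_{33} = -2*3 - -5*4
  = -6 - -20 = 14
Sign = (-1)^(3+3) = (-1)^6 = 1
Cofactor C_{33} = 1 * 14 = 14

14


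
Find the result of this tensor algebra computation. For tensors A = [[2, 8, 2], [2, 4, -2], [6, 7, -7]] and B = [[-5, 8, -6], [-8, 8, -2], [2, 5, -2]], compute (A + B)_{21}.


Tensor addition is component-wise: (A + B)_{ij} = A_{ij} + B_{ij}.
A_{21} = 2
B_{21} = -8
(A + B)_{21} = 2 + -8 = -6

-6


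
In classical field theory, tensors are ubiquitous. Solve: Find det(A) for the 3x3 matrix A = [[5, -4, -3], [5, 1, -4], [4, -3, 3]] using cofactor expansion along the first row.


Expanding along the first row, det(A) = a11*M_11 - a12*M_12 + a13*M_13, where M_1j is the (1,j) minor.
Minor M_11 = 1*3 - -4*-3 = -9
Minor M_12 = 5*3 - -4*4 = 31
Minor M_13 = 5*-3 - 1*4 = -19
det = 5*(-9) - -4*(31) + -3*(-19)
    = -45 - -124 + 57
    = 136

136


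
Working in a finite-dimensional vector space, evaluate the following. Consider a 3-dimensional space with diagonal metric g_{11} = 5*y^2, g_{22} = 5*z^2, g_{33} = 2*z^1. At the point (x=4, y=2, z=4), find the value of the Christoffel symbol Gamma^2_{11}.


For a diagonal metric, Gamma^k_{ij} = (1/2) g^{kk} (dg_{ik}/dx_j + dg_{jk}/dx_i - dg_{ij}/dx_k).
The metric is diagonal, so g_{ab} = 0 for a != b.
At the given point: g_{11} = 20, g_{22} = 80, g_{33} = 8
g^{22} = 1/80
dg_{12}/dx_1 = 0 (off-diagonal)
dg_{12}/dx_1 = 0 (off-diagonal)
dg_{11}/dx_2 = dg_{11}/dx_2 = 20
Numerator = 0 + 0 - 20 = -20
Gamma^2_{11} = -20 / (2 * 80) = -1/8

-1/8


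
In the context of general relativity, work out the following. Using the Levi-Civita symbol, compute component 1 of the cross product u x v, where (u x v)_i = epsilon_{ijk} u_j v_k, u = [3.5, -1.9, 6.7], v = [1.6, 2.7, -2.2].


(u x v)_1 = sum_{j,k} epsilon_{1jk} u_j v_k. Only permutations of (1,2,3) contribute; the two non-zero terms are:
eps_{123} u_2 v_3 = 1 * -1.9 * -2.2 = 4.18
eps_{132} u_3 v_2 = -1 * 6.7 * 2.7 = -18.09
(u x v)_1 = -13.91

-13.91


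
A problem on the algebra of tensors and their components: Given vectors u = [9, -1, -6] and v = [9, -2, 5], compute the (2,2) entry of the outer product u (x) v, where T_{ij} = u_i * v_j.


The outer product entry T_{ij} = u_i * v_j.
We need i=2, j=2.
u_2 = -1, v_2 = -2
T_{2,2} = -1 * -2 = 2

2


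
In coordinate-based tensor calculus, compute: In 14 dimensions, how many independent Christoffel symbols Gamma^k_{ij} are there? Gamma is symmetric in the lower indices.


Christoffel symbols Gamma^k_{ij} are symmetric in i,j, so there are d * d(d+1)/2 independent symbols.
d = 14
d(d+1)/2 = 14 * 15 / 2 = 105
Total = 14 * 105 = 1470

1470


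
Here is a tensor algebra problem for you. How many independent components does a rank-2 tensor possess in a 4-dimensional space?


The number of components of a rank-r tensor in d dimensions is d^r.
Here d = 4 and r = 2.
4^2 = 16

16


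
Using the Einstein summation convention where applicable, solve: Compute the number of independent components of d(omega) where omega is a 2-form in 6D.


The exterior derivative of a p-form is a (p+1)-form.
Its number of independent components is C(n, p+1).
n = 6, p+1 = 3
C(6, 3) = 20

20


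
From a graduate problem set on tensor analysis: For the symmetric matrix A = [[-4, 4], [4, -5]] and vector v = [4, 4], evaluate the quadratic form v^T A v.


First compute Av:
(Av)_1 = -4*4 + 4*4 = 0
(Av)_2 = 4*4 + -5*4 = -4
Av = [0, -4]
Then v^T (Av) = 4*0 + 4*-4
= 0 + -16 = -16

-16


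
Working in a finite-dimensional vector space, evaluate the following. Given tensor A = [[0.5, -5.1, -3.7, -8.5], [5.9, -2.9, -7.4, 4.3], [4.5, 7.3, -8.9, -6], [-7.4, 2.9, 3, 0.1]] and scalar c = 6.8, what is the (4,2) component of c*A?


Scalar multiplication: (cA)_{ij} = c * A_{ij}.
c = 6.8
A_{42} = 2.9
(cA)_{42} = 6.8 * 2.9 = 19.72

19.72


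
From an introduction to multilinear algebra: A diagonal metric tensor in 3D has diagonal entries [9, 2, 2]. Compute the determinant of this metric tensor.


For a diagonal metric, the determinant is the product of diagonal entries.
Diagonal entries: 9, 2, 2
det(g) = 9 * 2 * 2 = 36

36


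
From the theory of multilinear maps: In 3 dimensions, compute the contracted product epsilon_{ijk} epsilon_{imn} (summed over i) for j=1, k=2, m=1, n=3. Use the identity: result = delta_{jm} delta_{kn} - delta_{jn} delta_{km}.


Using the identity: epsilon_{ijk} epsilon_{imn} = delta_{jm} delta_{kn} - delta_{jn} delta_{km}.
delta_{11} = 1
delta_{23} = 0
delta_{13} = 0
delta_{21} = 0
Result = 1 * 0 - 0 * 0 = 0 - 0 = 0

0


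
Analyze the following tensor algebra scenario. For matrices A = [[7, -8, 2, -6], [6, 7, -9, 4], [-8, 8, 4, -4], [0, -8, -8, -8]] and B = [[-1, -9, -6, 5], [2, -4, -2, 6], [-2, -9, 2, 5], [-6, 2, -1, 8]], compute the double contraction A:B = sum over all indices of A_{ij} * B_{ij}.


A:B = sum over all i,j of A_{ij} * B_{ij}.
Row 1: 7*-1=-7, -8*-9=72, 2*-6=-12, -6*5=-30 => row sum = 23
Row 2: 6*2=12, 7*-4=-28, -9*-2=18, 4*6=24 => row sum = 26
Row 3: -8*-2=16, 8*-9=-72, 4*2=8, -4*5=-20 => row sum = -68
Row 4: 0*-6=0, -8*2=-16, -8*-1=8, -8*8=-64 => row sum = -72
Total = 23 + 26 + -68 + -72 = -91

-91


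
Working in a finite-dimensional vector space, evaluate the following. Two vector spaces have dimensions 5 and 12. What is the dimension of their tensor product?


The dimension of a tensor product is the product of dimensions.
dim(V) = 5, dim(W) = 12
dim(V (x) W) = 5 * 12 = 60

60


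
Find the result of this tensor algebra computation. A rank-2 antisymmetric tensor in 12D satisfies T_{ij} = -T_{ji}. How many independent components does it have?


An antisymmetric rank-2 tensor satisfies A_{ij} = -A_{ji}, so diagonal entries are zero.
The independent components are the upper-triangular entries: C(n, 2) = n(n-1)/2.
n = 12
C(12, 2) = 12 * 11 / 2 = 132 / 2 = 66

66


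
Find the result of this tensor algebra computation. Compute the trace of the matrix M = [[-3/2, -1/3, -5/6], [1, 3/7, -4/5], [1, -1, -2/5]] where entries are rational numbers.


The trace is the sum of diagonal entries.
Diagonal: M[1,1] = -3/2, M[2,2] = 3/7, M[3,3] = -2/5
Tr(M) = -3/2 + 3/7 + -2/5
Computing step by step:
After adding M[1,1]: -3/2
After adding M[2,2]: -15/14
After adding M[3,3]: -103/70
Tr(M) = -103/70

-103/70


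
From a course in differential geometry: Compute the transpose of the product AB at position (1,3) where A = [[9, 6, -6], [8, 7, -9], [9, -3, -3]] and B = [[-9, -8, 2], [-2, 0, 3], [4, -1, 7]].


(AB)^T_{ij} = (AB)_{ji} = sum_k A_{jk} B_{ki}.
For i=1, j=3 we need (AB)_{31}:
A_{31} * B_{11} = 9 * -9 = -81
A_{32} * B_{21} = -3 * -2 = 6
A_{33} * B_{31} = -3 * 4 = -12
Sum = -81 + 6 + -12 = -87

-87


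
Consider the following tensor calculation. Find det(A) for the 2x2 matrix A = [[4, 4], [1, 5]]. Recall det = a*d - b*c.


For a 2x2 matrix [[a, b], [c, d]], det = a*d - b*c.
a = 4, b = 4, c = 1, d = 5
a*d = 4 * 5 = 20
b*c = 4 * 1 = 4
det = 20 - 4 = 16

16


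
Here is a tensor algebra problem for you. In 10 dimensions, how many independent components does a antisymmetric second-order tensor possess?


A antisymmetric rank-2 tensor in d dimensions has d(d-1)/2 independent components.
d = 10
d(d-1)/2 = 10 * 9 / 2 = 90 / 2 = 45

45


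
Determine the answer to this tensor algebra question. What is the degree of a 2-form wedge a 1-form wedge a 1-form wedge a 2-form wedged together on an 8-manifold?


The degree of a wedge product is the sum of the degrees of the individual forms.
Degrees: 2, 1, 1, 2
Total degree = 2 + 1 + 1 + 2 = 6

6


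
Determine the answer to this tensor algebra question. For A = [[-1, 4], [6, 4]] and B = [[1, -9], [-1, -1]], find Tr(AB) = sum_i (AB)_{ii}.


Tr(AB) = sum_i (AB)_{ii} where (AB)_{ii} = sum_k A_{ik} B_{ki}.
(AB)_{11} = -1*1 + 4*-1 = -5
(AB)_{22} = 6*-9 + 4*-1 = -58
Tr(AB) = -5 + -58 = -63

-63


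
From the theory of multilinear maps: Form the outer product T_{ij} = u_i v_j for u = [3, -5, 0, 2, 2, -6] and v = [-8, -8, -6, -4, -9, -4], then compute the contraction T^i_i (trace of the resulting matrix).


The outer product gives T_{ij} = u_i v_j.
The trace (contraction) is Tr(T) = sum_i T_{ii} = sum_i u_i v_i.
Diagonal entries:
T_{11} = u_1 * v_1 = 3 * -8 = -24
T_{22} = u_2 * v_2 = -5 * -8 = 40
T_{33} = u_3 * v_3 = 0 * -6 = 0
T_{44} = u_4 * v_4 = 2 * -4 = -8
T_{55} = u_5 * v_5 = 2 * -9 = -18
T_{66} = u_6 * v_6 = -6 * -4 = 24
Tr(T) = -24 + 40 + 0 + -8 + -18 + 24 = 14

14


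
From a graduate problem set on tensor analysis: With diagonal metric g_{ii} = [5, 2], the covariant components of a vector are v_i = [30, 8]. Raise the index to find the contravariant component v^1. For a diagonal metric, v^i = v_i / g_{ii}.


To raise an index with a diagonal metric: v^i = v_i / g_{ii}.
For index 1: v_1 = 30, g_{11} = 5
v^1 = 30 / 5 = 6

6


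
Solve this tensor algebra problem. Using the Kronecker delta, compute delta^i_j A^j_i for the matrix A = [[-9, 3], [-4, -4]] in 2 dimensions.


The contraction (trace) of a rank-2 tensor is the sum of its diagonal elements.
Diagonal entries: A[1,1] = -9, A[2,2] = -4
Tr(A) = -9 + -4 = -13

-13


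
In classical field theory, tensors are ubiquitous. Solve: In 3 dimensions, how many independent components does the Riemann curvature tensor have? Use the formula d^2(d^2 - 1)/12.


The Riemann tensor in d dimensions has d^2(d^2 - 1)/12 independent components.
d = 3, so d^2 = 9
d^2 - 1 = 8
d^2(d^2 - 1) = 9 * 8 = 72
Divide by 12: 72 / 12 = 6

6


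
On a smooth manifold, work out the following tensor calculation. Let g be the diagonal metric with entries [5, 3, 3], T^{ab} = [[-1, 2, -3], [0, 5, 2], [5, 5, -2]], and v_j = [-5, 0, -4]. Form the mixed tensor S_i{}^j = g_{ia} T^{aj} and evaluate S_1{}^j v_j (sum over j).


Step 1: lower the first index. For a diagonal metric, g_{ia} T^{aj} = g_{ii} T^{ij} (no sum on i).
g_{11} = 5
S_1{}^1 = 5 * T^{11} = 5 * -1 = -5
S_1{}^2 = 5 * T^{12} = 5 * 2 = 10
S_1{}^3 = 5 * T^{13} = 5 * -3 = -15
Step 2: contract S_1{}^j with v_j.
S_1{}^1 * v_1 = -5 * -5 = 25
S_1{}^2 * v_2 = 10 * 0 = 0
S_1{}^3 * v_3 = -15 * -4 = 60
Result = 25 + 0 + 60 = 85

85


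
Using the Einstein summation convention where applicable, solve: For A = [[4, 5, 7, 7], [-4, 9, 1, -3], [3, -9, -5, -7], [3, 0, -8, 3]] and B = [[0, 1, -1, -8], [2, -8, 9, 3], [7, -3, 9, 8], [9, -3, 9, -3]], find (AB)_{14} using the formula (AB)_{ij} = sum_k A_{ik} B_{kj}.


(AB)_{ij} = sum_k A_{ik} B_{kj}.
For i=1, j=4:
A_{11} * B_{14} = 4 * -8 = -32
A_{12} * B_{24} = 5 * 3 = 15
A_{13} * B_{34} = 7 * 8 = 56
A_{14} * B_{44} = 7 * -3 = -21
Sum = -32 + 15 + 56 + -21 = 18

18


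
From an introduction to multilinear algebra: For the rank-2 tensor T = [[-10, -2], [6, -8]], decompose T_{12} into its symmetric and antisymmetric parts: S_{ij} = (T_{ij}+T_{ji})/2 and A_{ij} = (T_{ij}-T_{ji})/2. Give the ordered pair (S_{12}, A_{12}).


T_{12} = -2
T_{21} = 6
S_{12} = (-2 + 6)/2 = 4/2 = 2
A_{12} = (-2 - 6)/2 = -8/2 = -4
Check: S + A = 2 + -4 = -2 = T_{12}.

(2, -4)


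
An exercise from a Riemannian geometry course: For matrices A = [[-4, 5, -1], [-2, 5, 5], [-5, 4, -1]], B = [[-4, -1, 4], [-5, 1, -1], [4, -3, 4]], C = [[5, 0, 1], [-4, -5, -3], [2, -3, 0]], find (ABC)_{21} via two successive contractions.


(ABC)_{21} = sum_m (AB)_{2m} C_{m1}. First compute row 2 of AB.
(AB)_{21} = -2*-4 + 5*-5 + 5*4 = 3
(AB)_{22} = -2*-1 + 5*1 + 5*-3 = -8
(AB)_{23} = -2*4 + 5*-1 + 5*4 = 7
Now contract with column 1 of C:
(AB)_{21} * C_{11} = 3 * 5 = 15
(AB)_{22} * C_{21} = -8 * -4 = 32
(AB)_{23} * C_{31} = 7 * 2 = 14
(ABC)_{21} = 15 + 32 + 14 = 61

61


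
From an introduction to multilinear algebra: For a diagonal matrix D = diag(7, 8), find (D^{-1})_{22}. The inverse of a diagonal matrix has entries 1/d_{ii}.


For a diagonal matrix, the inverse has entries (D^{-1})_{ii} = 1/d_{ii}.
The diagonal entries are: d_{11} = 7, d_{22} = 8
We need (D^{-1})_{22} = 1/d_{22} = 1/8 = 1/8

1/8


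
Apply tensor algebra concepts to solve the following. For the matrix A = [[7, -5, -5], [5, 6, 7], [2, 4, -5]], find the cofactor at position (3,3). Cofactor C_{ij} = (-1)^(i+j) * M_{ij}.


To find cofactor C_{33}, delete row 3 and column 3.
The resulting 2x2 submatrix is: [[7, -5], [5, 6]]
Minor M_{33} = 7*6 - -5*5
  = 42 - -25 = 67
Sign = (-1)^(3+3) = (-1)^6 = 1
Cofactor C_{33} = 1 * 67 = 67

67


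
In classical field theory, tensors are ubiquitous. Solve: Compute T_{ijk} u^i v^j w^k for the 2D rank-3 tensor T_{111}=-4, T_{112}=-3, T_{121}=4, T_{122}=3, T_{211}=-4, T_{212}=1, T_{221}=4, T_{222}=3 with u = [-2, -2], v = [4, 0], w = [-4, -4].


S = sum over i,j,k of T_{ijk} u_i v_j w_k. Expanding all 8 terms:
T_{111}*u_1*v_1*w_1 = -4*-2*4*-4 = -128  (running total: -128)
T_{112}*u_1*v_1*w_2 = -3*-2*4*-4 = -96  (running total: -224)
T_{121}*u_1*v_2*w_1 = 4*-2*0*-4 = 0  (running total: -224)
T_{122}*u_1*v_2*w_2 = 3*-2*0*-4 = 0  (running total: -224)
T_{211}*u_2*v_1*w_1 = -4*-2*4*-4 = -128  (running total: -352)
T_{212}*u_2*v_1*w_2 = 1*-2*4*-4 = 32  (running total: -320)
T_{221}*u_2*v_2*w_1 = 4*-2*0*-4 = 0  (running total: -320)
T_{222}*u_2*v_2*w_2 = 3*-2*0*-4 = 0  (running total: -320)
S = -320

-320


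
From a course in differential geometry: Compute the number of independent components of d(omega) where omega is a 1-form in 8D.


The exterior derivative of a p-form is a (p+1)-form.
Its number of independent components is C(n, p+1).
n = 8, p+1 = 2
C(8, 2) = 28

28


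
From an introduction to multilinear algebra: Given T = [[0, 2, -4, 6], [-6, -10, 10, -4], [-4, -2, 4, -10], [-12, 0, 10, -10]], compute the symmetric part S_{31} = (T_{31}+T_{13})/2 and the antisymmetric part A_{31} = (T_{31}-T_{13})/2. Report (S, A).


T_{31} = -4
T_{13} = -4
S_{31} = (-4 + -4)/2 = -8/2 = -4
A_{31} = (-4 - -4)/2 = 0/2 = 0
Check: S + A = -4 + 0 = -4 = T_{31}.

(-4, 0)


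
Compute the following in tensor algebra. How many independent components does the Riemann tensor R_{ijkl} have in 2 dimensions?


The Riemann tensor in d dimensions has d^2(d^2 - 1)/12 independent components.
d = 2, so d^2 = 4
d^2 - 1 = 3
d^2(d^2 - 1) = 4 * 3 = 12
Divide by 12: 12 / 12 = 1

1


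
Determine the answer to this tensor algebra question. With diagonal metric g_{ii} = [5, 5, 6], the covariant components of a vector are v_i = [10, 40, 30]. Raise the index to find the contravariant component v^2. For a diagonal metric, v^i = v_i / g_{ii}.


To raise an index with a diagonal metric: v^i = v_i / g_{ii}.
For index 2: v_2 = 40, g_{22} = 5
v^2 = 40 / 5 = 8

8


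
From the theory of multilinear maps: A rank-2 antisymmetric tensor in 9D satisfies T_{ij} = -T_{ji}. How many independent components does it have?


An antisymmetric rank-2 tensor satisfies A_{ij} = -A_{ji}, so diagonal entries are zero.
The independent components are the upper-triangular entries: C(n, 2) = n(n-1)/2.
n = 9
C(9, 2) = 9 * 8 / 2 = 72 / 2 = 36

36


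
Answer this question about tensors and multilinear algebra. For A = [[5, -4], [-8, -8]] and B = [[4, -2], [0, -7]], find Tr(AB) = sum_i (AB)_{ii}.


Tr(AB) = sum_i (AB)_{ii} where (AB)_{ii} = sum_k A_{ik} B_{ki}.
(AB)_{11} = 5*4 + -4*0 = 20
(AB)_{22} = -8*-2 + -8*-7 = 72
Tr(AB) = 20 + 72 = 92

92


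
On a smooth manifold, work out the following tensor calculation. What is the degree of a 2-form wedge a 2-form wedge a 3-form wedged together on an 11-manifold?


The degree of a wedge product is the sum of the degrees of the individual forms.
Degrees: 2, 2, 3
Total degree = 2 + 2 + 3 = 7

7


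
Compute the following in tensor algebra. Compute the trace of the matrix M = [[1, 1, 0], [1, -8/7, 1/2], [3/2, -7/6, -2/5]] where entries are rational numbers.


The trace is the sum of diagonal entries.
Diagonal: M[1,1] = 1, M[2,2] = -8/7, M[3,3] = -2/5
Tr(M) = 1 + -8/7 + -2/5
Computing step by step:
After adding M[1,1]: 1
After adding M[2,2]: -1/7
After adding M[3,3]: -19/35
Tr(M) = -19/35

-19/35


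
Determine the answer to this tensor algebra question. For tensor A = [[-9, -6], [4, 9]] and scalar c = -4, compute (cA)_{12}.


Scalar multiplication: (cA)_{ij} = c * A_{ij}.
c = -4
A_{12} = -6
(cA)_{12} = -4 * -6 = 24

24


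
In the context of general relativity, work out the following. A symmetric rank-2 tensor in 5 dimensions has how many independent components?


A symmetric rank-2 tensor in d dimensions has d(d+1)/2 independent components.
d = 5
d(d+1)/2 = 5 * 6 / 2 = 30 / 2 = 15

15


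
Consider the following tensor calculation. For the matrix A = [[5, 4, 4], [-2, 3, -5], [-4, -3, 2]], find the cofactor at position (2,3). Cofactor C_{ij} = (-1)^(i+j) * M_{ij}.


To find cofactor C_{23}, delete row 2 and column 3.
The resulting 2x2 submatrix is: [[5, 4], [-4, -3]]
Minor M_{23} = 5*-3 - 4*-4
  = -15 - -16 = 1
Sign = (-1)^(2+3) = (-1)^5 = -1
Cofactor C_{23} = -1 * 1 = -1

-1


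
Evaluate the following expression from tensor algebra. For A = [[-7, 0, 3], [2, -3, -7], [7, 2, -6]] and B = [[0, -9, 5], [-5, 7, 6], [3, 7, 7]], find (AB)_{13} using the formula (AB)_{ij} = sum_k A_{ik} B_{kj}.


(AB)_{ij} = sum_k A_{ik} B_{kj}.
For i=1, j=3:
A_{11} * B_{13} = -7 * 5 = -35
A_{12} * B_{23} = 0 * 6 = 0
A_{13} * B_{33} = 3 * 7 = 21
Sum = -35 + 0 + 21 = -14

-14


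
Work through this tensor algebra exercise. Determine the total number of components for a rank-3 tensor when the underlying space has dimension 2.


The number of components of a rank-r tensor in d dimensions is d^r.
Here d = 2 and r = 3.
2^3 = 8

8


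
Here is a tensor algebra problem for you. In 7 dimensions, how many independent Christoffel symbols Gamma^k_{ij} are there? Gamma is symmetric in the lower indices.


Christoffel symbols Gamma^k_{ij} are symmetric in i,j, so there are d * d(d+1)/2 independent symbols.
d = 7
d(d+1)/2 = 7 * 8 / 2 = 28
Total = 7 * 28 = 196

196


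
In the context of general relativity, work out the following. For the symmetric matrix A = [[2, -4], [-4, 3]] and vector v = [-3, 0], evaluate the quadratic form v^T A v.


First compute Av:
(Av)_1 = 2*-3 + -4*0 = -6
(Av)_2 = -4*-3 + 3*0 = 12
Av = [-6, 12]
Then v^T (Av) = -3*-6 + 0*12
= 18 + 0 = 18

18


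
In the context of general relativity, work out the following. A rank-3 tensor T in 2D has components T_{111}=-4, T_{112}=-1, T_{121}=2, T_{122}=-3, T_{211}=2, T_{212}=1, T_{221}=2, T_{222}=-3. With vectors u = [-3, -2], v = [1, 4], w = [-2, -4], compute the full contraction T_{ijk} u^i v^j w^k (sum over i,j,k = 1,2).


S = sum over i,j,k of T_{ijk} u_i v_j w_k. Expanding all 8 terms:
T_{111}*u_1*v_1*w_1 = -4*-3*1*-2 = -24  (running total: -24)
T_{112}*u_1*v_1*w_2 = -1*-3*1*-4 = -12  (running total: -36)
T_{121}*u_1*v_2*w_1 = 2*-3*4*-2 = 48  (running total: 12)
T_{122}*u_1*v_2*w_2 = -3*-3*4*-4 = -144  (running total: -132)
T_{211}*u_2*v_1*w_1 = 2*-2*1*-2 = 8  (running total: -124)
T_{212}*u_2*v_1*w_2 = 1*-2*1*-4 = 8  (running total: -116)
T_{221}*u_2*v_2*w_1 = 2*-2*4*-2 = 32  (running total: -84)
T_{222}*u_2*v_2*w_2 = -3*-2*4*-4 = -96  (running total: -180)
S = -180

-180


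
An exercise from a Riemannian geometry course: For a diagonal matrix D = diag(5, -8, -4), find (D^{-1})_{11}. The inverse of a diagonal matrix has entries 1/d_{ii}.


For a diagonal matrix, the inverse has entries (D^{-1})_{ii} = 1/d_{ii}.
The diagonal entries are: d_{11} = 5, d_{22} = -8, d_{33} = -4
We need (D^{-1})_{11} = 1/d_{11} = 1/5 = 1/5

1/5


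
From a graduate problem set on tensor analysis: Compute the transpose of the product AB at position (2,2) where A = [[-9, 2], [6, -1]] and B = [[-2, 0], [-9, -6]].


(AB)^T_{ij} = (AB)_{ji} = sum_k A_{jk} B_{ki}.
For i=2, j=2 we need (AB)_{22}:
A_{21} * B_{12} = 6 * 0 = 0
A_{22} * B_{22} = -1 * -6 = 6
Sum = 0 + 6 = 6

6


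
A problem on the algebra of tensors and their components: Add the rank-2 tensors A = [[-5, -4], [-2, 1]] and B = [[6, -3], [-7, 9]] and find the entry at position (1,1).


Tensor addition is component-wise: (A + B)_{ij} = A_{ij} + B_{ij}.
A_{11} = -5
B_{11} = 6
(A + B)_{11} = -5 + 6 = 1

1


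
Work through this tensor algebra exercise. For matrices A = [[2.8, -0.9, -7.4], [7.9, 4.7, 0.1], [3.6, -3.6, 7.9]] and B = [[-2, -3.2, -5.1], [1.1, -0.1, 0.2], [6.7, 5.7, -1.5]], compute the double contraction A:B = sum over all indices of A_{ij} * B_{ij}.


A:B = sum over all i,j of A_{ij} * B_{ij}.
Row 1: 2.8*-2=-5.6, -0.9*-3.2=2.88, -7.4*-5.1=37.74 => row sum = 35.02
Row 2: 7.9*1.1=8.69, 4.7*-0.1=-0.47, 0.1*0.2=0.02 => row sum = 8.24
Row 3: 3.6*6.7=24.12, -3.6*5.7=-20.52, 7.9*-1.5=-11.85 => row sum = -8.25
Total = 35.02 + 8.24 + -8.25 = 35.01

35.01


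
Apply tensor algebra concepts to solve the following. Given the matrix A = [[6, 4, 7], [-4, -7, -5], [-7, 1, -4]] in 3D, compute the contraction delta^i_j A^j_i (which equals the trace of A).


The contraction (trace) of a rank-2 tensor is the sum of its diagonal elements.
Diagonal entries: A[1,1] = 6, A[2,2] = -7, A[3,3] = -4
Tr(A) = 6 + -7 + -4 = -5

-5


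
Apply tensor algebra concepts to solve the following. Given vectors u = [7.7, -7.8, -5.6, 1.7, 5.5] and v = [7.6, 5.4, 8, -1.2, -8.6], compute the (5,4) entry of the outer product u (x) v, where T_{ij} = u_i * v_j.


The outer product entry T_{ij} = u_i * v_j.
We need i=5, j=4.
u_5 = 5.5, v_4 = -1.2
T_{5,4} = 5.5 * -1.2 = -6.6

-6.6


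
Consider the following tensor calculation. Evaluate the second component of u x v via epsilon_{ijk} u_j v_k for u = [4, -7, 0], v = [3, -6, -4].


(u x v)_2 = sum_{j,k} epsilon_{2jk} u_j v_k. Only permutations of (1,2,3) contribute; the two non-zero terms are:
eps_{213} u_1 v_3 = -1 * 4 * -4 = 16
eps_{231} u_3 v_1 = 1 * 0 * 3 = 0
(u x v)_2 = 16

16


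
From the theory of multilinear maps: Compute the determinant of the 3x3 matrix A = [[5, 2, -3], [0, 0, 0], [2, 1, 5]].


Expanding along the first row, det(A) = a11*M_11 - a12*M_12 + a13*M_13, where M_1j is the (1,j) minor.
Minor M_11 = 0*5 - 0*1 = 0
Minor M_12 = 0*5 - 0*2 = 0
Minor M_13 = 0*1 - 0*2 = 0
det = 5*(0) - 2*(0) + -3*(0)
    = 0 - 0 + 0
    = 0

0


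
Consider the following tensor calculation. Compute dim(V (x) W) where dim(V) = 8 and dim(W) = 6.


The dimension of a tensor product is the product of dimensions.
dim(V) = 8, dim(W) = 6
dim(V (x) W) = 8 * 6 = 48

48


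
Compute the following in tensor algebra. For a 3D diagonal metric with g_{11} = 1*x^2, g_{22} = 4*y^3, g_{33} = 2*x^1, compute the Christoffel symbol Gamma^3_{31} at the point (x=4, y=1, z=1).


For a diagonal metric, Gamma^k_{ij} = (1/2) g^{kk} (dg_{ik}/dx_j + dg_{jk}/dx_i - dg_{ij}/dx_k).
The metric is diagonal, so g_{ab} = 0 for a != b.
At the given point: g_{11} = 16, g_{22} = 4, g_{33} = 8
g^{33} = 1/8
dg_{33}/dx_1 = dg_{33}/dx_1 = 2
dg_{13}/dx_3 = 0 (off-diagonal)
dg_{31}/dx_3 = 0 (off-diagonal)
Numerator = 2 + 0 - 0 = 2
Gamma^3_{31} = 2 / (2 * 8) = 1/8

1/8


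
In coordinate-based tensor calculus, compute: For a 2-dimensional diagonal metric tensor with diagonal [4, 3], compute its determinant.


For a diagonal metric, the determinant is the product of diagonal entries.
Diagonal entries: 4, 3
det(g) = 4 * 3 = 12

12


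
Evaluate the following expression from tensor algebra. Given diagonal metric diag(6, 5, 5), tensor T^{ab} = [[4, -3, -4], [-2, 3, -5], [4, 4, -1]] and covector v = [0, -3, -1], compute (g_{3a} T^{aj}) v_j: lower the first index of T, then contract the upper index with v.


Step 1: lower the first index. For a diagonal metric, g_{ia} T^{aj} = g_{ii} T^{ij} (no sum on i).
g_{33} = 5
S_3{}^1 = 5 * T^{31} = 5 * 4 = 20
S_3{}^2 = 5 * T^{32} = 5 * 4 = 20
S_3{}^3 = 5 * T^{33} = 5 * -1 = -5
Step 2: contract S_3{}^j with v_j.
S_3{}^1 * v_1 = 20 * 0 = 0
S_3{}^2 * v_2 = 20 * -3 = -60
S_3{}^3 * v_3 = -5 * -1 = 5
Result = 0 + -60 + 5 = -55

-55


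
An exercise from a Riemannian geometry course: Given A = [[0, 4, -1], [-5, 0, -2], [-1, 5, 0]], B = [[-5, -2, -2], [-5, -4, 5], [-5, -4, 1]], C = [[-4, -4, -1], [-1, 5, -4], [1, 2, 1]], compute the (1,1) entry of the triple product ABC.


(ABC)_{11} = sum_m (AB)_{1m} C_{m1}. First compute row 1 of AB.
(AB)_{11} = 0*-5 + 4*-5 + -1*-5 = -15
(AB)_{12} = 0*-2 + 4*-4 + -1*-4 = -12
(AB)_{13} = 0*-2 + 4*5 + -1*1 = 19
Now contract with column 1 of C:
(AB)_{11} * C_{11} = -15 * -4 = 60
(AB)_{12} * C_{21} = -12 * -1 = 12
(AB)_{13} * C_{31} = 19 * 1 = 19
(ABC)_{11} = 60 + 12 + 19 = 91

91


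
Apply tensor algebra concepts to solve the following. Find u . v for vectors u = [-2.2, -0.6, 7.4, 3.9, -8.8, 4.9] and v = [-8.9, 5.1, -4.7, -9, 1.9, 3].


The inner product u . v = sum of u_i * v_i.
Term-by-term: -2.2 * -8.9, -0.6 * 5.1, 7.4 * -4.7, 3.9 * -9, -8.8 * 1.9, 4.9 * 3
Products: 19.58, -3.06, -34.78, -35.1, -16.72, 14.7
Sum = 19.58 + -3.06 + -34.78 + -35.1 + -16.72 + 14.7 = -55.38

-55.38


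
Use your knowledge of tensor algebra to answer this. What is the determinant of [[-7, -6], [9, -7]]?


For a 2x2 matrix [[a, b], [c, d]], det = a*d - b*c.
a = -7, b = -6, c = 9, d = -7
a*d = -7 * -7 = 49
b*c = -6 * 9 = -54
det = 49 - -54 = 103

103


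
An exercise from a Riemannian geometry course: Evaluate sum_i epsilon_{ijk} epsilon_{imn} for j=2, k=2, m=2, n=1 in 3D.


Using the identity: epsilon_{ijk} epsilon_{imn} = delta_{jm} delta_{kn} - delta_{jn} delta_{km}.
delta_{22} = 1
delta_{21} = 0
delta_{21} = 0
delta_{22} = 1
Result = 1 * 0 - 0 * 1 = 0 - 0 = 0

0


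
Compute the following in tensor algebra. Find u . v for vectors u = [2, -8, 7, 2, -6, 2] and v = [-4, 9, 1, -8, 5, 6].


The inner product u . v = sum of u_i * v_i.
Term-by-term: 2 * -4, -8 * 9, 7 * 1, 2 * -8, -6 * 5, 2 * 6
Products: -8, -72, 7, -16, -30, 12
Sum = -8 + -72 + 7 + -16 + -30 + 12 = -107

-107


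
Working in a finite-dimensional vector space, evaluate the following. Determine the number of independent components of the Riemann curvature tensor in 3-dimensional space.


The Riemann tensor in d dimensions has d^2(d^2 - 1)/12 independent components.
d = 3, so d^2 = 9
d^2 - 1 = 8
d^2(d^2 - 1) = 9 * 8 = 72
Divide by 12: 72 / 12 = 6

6


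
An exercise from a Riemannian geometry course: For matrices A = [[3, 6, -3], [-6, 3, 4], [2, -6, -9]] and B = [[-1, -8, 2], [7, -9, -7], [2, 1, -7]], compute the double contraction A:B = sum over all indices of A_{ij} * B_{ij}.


A:B = sum over all i,j of A_{ij} * B_{ij}.
Row 1: 3*-1=-3, 6*-8=-48, -3*2=-6 => row sum = -57
Row 2: -6*7=-42, 3*-9=-27, 4*-7=-28 => row sum = -97
Row 3: 2*2=4, -6*1=-6, -9*-7=63 => row sum = 61
Total = -57 + -97 + 61 = -93

-93


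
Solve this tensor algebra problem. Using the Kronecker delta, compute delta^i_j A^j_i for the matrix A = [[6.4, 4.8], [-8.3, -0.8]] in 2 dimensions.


The contraction (trace) of a rank-2 tensor is the sum of its diagonal elements.
Diagonal entries: A[1,1] = 6.4, A[2,2] = -0.8
Tr(A) = 6.4 + -0.8 = 5.6

5.6


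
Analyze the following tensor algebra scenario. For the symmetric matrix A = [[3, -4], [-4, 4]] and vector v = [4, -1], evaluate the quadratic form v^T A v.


First compute Av:
(Av)_1 = 3*4 + -4*-1 = 16
(Av)_2 = -4*4 + 4*-1 = -20
Av = [16, -20]
Then v^T (Av) = 4*16 + -1*-20
= 64 + 20 = 84

84


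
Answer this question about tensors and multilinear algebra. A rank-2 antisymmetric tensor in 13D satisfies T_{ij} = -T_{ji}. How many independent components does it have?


An antisymmetric rank-2 tensor satisfies A_{ij} = -A_{ji}, so diagonal entries are zero.
The independent components are the upper-triangular entries: C(n, 2) = n(n-1)/2.
n = 13
C(13, 2) = 13 * 12 / 2 = 156 / 2 = 78

78


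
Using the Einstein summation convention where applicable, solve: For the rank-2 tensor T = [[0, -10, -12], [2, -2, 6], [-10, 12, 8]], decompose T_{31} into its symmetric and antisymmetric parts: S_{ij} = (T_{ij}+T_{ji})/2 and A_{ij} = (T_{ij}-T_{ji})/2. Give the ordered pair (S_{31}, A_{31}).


T_{31} = -10
T_{13} = -12
S_{31} = (-10 + -12)/2 = -22/2 = -11
A_{31} = (-10 - -12)/2 = 2/2 = 1
Check: S + A = -11 + 1 = -10 = T_{31}.

(-11, 1)


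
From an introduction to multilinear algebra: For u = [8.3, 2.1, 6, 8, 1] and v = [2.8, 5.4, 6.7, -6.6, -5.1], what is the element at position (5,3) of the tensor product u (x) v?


The outer product entry T_{ij} = u_i * v_j.
We need i=5, j=3.
u_5 = 1, v_3 = 6.7
T_{5,3} = 1 * 6.7 = 6.7

6.7


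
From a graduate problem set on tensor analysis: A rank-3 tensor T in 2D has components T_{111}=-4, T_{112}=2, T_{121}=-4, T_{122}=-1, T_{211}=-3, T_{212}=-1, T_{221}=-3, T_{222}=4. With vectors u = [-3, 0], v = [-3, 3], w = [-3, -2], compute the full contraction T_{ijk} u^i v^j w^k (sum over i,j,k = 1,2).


S = sum over i,j,k of T_{ijk} u_i v_j w_k. Expanding all 8 terms:
T_{111}*u_1*v_1*w_1 = -4*-3*-3*-3 = 108  (running total: 108)
T_{112}*u_1*v_1*w_2 = 2*-3*-3*-2 = -36  (running total: 72)
T_{121}*u_1*v_2*w_1 = -4*-3*3*-3 = -108  (running total: -36)
T_{122}*u_1*v_2*w_2 = -1*-3*3*-2 = -18  (running total: -54)
T_{211}*u_2*v_1*w_1 = -3*0*-3*-3 = 0  (running total: -54)
T_{212}*u_2*v_1*w_2 = -1*0*-3*-2 = 0  (running total: -54)
T_{221}*u_2*v_2*w_1 = -3*0*3*-3 = 0  (running total: -54)
T_{222}*u_2*v_2*w_2 = 4*0*3*-2 = 0  (running total: -54)
S = -54

-54


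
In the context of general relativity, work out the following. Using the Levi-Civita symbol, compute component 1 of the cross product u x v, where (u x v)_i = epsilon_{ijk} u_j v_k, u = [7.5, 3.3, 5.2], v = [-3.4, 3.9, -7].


(u x v)_1 = sum_{j,k} epsilon_{1jk} u_j v_k. Only permutations of (1,2,3) contribute; the two non-zero terms are:
eps_{123} u_2 v_3 = 1 * 3.3 * -7 = -23.1
eps_{132} u_3 v_2 = -1 * 5.2 * 3.9 = -20.28
(u x v)_1 = -43.38

-43.38
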